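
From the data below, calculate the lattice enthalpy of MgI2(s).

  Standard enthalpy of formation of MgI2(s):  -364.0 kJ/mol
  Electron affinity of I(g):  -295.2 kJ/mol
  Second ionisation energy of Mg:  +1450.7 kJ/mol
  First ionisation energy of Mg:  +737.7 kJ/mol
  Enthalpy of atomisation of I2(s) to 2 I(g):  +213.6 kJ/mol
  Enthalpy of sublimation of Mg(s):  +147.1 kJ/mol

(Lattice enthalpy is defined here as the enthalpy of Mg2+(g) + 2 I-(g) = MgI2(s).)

ΔHf° = 1·ΔHsub + 1·(ΣIE) + 1·D(I2) + 2·EA + U
-364.0 = 1·(+147.1) + 1·(+2188.4) + 1·(+213.6) + 2·(-295.2) + U
U = -364.0 − (+1958.7) = -2322.7 kJ/mol

U = -2322.7 kJ/mol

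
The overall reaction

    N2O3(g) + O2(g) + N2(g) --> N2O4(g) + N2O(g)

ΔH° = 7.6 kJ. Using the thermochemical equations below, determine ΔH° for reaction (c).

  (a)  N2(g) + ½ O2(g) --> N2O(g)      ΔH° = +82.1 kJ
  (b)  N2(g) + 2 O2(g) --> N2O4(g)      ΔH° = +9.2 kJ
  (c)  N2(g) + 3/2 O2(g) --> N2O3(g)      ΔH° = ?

ΔH° = 83.7 kJ

(a) as written: +82.1 kJ
(b) as written: +9.2 kJ
(c) reversed: contributes −x
+7.6 = (+82.1) + (+9.2) − x
x = (+7.6 − (+91.3)) / (-1) = 83.7 kJ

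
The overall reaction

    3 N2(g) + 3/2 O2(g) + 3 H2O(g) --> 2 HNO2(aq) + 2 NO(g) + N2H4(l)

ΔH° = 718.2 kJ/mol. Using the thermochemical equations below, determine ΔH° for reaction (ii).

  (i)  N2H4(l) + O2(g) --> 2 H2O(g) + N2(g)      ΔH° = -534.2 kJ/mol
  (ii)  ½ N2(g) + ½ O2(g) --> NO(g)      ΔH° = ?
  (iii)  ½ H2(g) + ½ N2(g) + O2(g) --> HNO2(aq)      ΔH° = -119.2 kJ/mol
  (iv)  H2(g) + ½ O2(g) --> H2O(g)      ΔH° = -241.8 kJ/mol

ΔH° = 90.3 kJ/mol

(i) reversed (reverse to put N2H4(l) on the product side): +534.2 kJ/mol
(ii) × 2 (scale by 2 for the 2 NO(g)): contributes 2·x
(iii) × 2 (scale by 2 for the 2 HNO2(aq)): (2)·(-119.2) = -238.4 kJ/mol
(iv) reversed: +241.8 kJ/mol
+718.2 = (+534.2) + (-238.4) + (+241.8) + 2·x
x = (+718.2 − (+537.6)) / (2) = 90.3 kJ/mol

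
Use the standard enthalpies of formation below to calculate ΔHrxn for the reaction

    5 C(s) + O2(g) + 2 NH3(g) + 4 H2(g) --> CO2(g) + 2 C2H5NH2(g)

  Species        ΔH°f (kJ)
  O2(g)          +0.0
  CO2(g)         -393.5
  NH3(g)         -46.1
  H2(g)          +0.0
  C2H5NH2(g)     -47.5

Products: 1·(-393.5) + 2·(-47.5) = -488.5
Reactants: 5·(+0.0) + 1·(+0.0) + 2·(-46.1) + 4·(+0.0) = -92.2
ΔHrxn = (-488.5) − (-92.2) = -396.3 kJ

ΔHrxn = -396.3 kJ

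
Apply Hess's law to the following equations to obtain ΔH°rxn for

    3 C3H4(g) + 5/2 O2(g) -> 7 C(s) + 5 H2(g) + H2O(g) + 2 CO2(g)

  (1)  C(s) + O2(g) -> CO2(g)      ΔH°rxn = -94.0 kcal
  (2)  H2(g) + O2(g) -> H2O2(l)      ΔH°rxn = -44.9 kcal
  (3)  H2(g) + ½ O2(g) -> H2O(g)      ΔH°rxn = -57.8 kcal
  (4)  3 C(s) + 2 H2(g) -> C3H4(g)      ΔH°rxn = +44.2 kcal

ΔH°rxn = -378.4 kcal

(1) × 2: (2)·(-94.0) = -188.0 kcal
(2): not needed.
(3) as written: -57.8 kcal
(4) reversed and × 3: (-3)·(+44.2) = -132.6 kcal
ΔH°rxn = (-188.0) + (-57.8) + (-132.6) = -378.4 kcal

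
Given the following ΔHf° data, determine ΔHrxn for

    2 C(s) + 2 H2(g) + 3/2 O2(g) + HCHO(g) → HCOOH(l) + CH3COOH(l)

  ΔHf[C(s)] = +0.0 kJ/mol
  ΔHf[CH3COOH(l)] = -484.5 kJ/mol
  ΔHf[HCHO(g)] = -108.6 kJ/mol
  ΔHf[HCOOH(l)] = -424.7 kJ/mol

ΔH°rxn = Σ nΔHf°(products) − Σ nΔHf°(reactants).
Products: 1·(-424.7) + 1·(-484.5) = -909.2
Reactants: 2·(+0.0) + 2·(+0.0) + 3/2·(+0.0) + 1·(-108.6) = -108.6
ΔHrxn = (-909.2) − (-108.6) = -800.6 kJ/mol

ΔHrxn = -800.6 kJ/mol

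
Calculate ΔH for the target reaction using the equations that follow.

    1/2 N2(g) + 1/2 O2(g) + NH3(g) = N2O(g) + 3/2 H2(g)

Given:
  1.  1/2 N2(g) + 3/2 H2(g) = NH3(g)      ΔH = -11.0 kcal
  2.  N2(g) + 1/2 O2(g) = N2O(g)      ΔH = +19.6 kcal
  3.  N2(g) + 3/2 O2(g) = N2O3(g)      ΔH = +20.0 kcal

ΔH = 30.6 kcal

eq. 1 reversed: +11.0 kcal
eq. 2 as written: +19.6 kcal
eq. 3: not needed.
ΔH = (+11.0) + (+19.6) = 30.6 kcal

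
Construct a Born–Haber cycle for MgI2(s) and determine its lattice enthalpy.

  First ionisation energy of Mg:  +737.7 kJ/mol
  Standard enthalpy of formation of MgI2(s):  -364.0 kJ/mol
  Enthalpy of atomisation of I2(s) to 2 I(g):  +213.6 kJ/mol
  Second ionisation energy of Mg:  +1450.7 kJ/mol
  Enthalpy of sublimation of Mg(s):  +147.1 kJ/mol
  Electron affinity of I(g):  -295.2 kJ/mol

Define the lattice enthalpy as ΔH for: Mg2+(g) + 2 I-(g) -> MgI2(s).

U = -2322.7 kJ/mol

ΔHf° = 1·ΔHsub + 1·(ΣIE) + 1·D(I2) + 2·EA + U
-364.0 = 1·(+147.1) + 1·(+2188.4) + 1·(+213.6) + 2·(-295.2) + U
U = -364.0 − (+1958.7) = -2322.7 kJ/mol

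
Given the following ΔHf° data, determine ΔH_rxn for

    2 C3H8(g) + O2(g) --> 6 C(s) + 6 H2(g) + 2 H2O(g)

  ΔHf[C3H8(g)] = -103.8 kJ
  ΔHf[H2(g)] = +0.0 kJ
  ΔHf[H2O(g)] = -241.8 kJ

ΔH_rxn = -276.0 kJ

ΔH°rxn = Σ nΔHf°(products) − Σ nΔHf°(reactants).
Products: 6·(+0.0) + 6·(+0.0) + 2·(-241.8) = -483.6
Reactants: 2·(-103.8) + 1·(+0.0) = -207.6
ΔH_rxn = (-483.6) − (-207.6) = -276.0 kJ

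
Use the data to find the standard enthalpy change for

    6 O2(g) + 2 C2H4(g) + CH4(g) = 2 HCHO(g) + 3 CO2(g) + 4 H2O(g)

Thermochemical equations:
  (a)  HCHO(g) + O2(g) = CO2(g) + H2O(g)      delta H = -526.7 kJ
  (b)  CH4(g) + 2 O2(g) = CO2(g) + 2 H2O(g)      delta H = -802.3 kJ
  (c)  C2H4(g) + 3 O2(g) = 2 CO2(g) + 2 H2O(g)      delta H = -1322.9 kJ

delta H = -2394.7 kJ

(a) reversed and × 2 (HCHO(g) must end up as a product; ×2 to match 2 HCHO(g) in the target): (-2)·(-526.7) = +1053.4 kJ
(b) as written (CH4(g) already on the reactant side): -802.3 kJ
(c) × 2 (×2 to match 2 C2H4(g) in the target): (2)·(-1322.9) = -2645.8 kJ
Combining the equations, delta H = (-2)·(-526.7) + (1)·(-802.3) + (2)·(-1322.9) = -2394.7 kJ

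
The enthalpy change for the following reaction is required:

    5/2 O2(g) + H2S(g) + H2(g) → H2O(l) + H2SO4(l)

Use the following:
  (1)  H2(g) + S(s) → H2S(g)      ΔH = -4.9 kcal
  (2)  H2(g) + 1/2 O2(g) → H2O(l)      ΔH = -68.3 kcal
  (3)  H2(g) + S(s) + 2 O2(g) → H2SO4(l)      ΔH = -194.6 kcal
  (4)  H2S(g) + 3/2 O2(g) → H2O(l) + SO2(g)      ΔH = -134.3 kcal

ΔH = -258.0 kcal

(1) reversed: +4.9 kcal
(2) as written: -68.3 kcal
(3) as written (H2SO4(l) already on the product side): -194.6 kcal
(4): not needed (SO2(g) appears nowhere else).
Since enthalpy is a state function, ΔH = (+4.9) + (-68.3) + (-194.6) = -258.0 kcal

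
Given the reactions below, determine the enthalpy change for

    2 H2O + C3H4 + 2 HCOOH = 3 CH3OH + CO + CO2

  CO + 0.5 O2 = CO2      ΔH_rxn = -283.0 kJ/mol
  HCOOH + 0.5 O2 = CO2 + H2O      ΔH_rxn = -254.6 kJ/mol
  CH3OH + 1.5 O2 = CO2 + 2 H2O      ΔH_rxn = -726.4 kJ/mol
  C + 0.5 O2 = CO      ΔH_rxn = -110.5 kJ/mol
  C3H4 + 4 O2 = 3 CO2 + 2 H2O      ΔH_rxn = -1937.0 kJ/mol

ΔH_rxn = 16.0 kJ/mol

equation 1 reversed: +283.0 kJ/mol
equation 2 × 2 (×2 to match 2 HCOOH in the target): (2)·(-254.6) = -509.2 kJ/mol
equation 3 reversed and × 3 (CH3OH must end up as a product; scale by 3 for the 3 CH3OH): (-3)·(-726.4) = +2179.2 kJ/mol
equation 4: not needed (C appears nowhere else).
equation 5 as written (C3H4 already on the reactant side): -1937.0 kJ/mol
Combining the equations, ΔH_rxn = (-1)·(-283.0) + (2)·(-254.6) + (-3)·(-726.4) + (1)·(-1937.0) = 16.0 kJ/mol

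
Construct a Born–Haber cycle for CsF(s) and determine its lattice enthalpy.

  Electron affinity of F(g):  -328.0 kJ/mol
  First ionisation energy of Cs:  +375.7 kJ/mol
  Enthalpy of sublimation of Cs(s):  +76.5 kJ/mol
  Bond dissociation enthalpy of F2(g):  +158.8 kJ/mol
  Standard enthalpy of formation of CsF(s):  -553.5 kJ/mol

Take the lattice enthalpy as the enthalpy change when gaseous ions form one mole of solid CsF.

U = -757.1 kJ/mol

ΔHf° = 1·ΔHsub + 1·(ΣIE) + 1/2·D(F2) + 1·EA + U
-553.5 = 1·(+76.5) + 1·(+375.7) + 1/2·(+158.8) + 1·(-328.0) + U
U = -553.5 − (+203.6) = -757.1 kJ/mol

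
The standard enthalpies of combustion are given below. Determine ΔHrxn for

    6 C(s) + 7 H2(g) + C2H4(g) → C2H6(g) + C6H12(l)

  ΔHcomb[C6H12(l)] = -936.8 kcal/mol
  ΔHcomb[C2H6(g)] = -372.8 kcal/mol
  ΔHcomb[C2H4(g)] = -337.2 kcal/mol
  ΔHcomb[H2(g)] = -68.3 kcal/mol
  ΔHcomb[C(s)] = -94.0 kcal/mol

ΔHrxn = -69.7 kcal/mol

Using ΔH = Σ nΔHc°(reactants) − Σ nΔHc°(products):
= [6·(-94.0) + 7·(-68.3) + 1·(-337.2)] − [1·(-372.8) + 1·(-936.8)]
= -69.7 kcal/mol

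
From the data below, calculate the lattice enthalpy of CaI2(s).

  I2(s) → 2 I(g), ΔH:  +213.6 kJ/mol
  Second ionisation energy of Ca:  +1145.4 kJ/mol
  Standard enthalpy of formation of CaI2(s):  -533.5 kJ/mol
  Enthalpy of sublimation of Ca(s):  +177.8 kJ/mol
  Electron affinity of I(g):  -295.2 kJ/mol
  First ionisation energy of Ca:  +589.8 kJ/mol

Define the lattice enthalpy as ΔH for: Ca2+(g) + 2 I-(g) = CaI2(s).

ΔHf° = 1·ΔHsub + 1·(ΣIE) + 1·D(I2) + 2·EA + U
-533.5 = 1·(+177.8) + 1·(+1735.2) + 1·(+213.6) + 2·(-295.2) + U
U = -533.5 − (+1536.2) = -2069.7 kJ/mol

U = -2069.7 kJ/mol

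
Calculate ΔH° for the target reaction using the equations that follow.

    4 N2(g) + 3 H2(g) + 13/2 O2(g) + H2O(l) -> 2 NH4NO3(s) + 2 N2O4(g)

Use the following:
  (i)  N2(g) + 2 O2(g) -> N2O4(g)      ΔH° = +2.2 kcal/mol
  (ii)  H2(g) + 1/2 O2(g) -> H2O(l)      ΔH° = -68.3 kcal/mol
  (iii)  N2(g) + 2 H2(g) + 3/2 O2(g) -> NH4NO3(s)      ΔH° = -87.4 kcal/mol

ΔH° = -102.1 kcal/mol

(i) × 2 (scale by 2 for the 2 N2O4(g)): (2)·(+2.2) = +4.4 kcal/mol
(ii) reversed (H2O(l) must end up as a reactant): +68.3 kcal/mol
(iii) × 2 (scale by 2 for the 2 NH4NO3(s)): (2)·(-87.4) = -174.8 kcal/mol
ΔH° = (2)·(+2.2) + (-1)·(-68.3) + (2)·(-87.4) = -102.1 kcal/mol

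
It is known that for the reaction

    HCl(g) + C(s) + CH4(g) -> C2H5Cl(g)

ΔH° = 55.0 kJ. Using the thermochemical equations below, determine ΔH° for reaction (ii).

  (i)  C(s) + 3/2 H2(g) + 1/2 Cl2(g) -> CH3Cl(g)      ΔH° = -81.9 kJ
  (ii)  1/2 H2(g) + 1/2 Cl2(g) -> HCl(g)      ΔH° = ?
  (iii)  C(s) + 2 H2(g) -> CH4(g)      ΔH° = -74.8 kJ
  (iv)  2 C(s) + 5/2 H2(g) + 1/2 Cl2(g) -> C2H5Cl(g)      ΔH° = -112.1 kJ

ΔH° = -92.3 kJ

(i): not needed.
(ii) reversed: contributes −x
(iii) reversed: +74.8 kJ
(iv) as written: -112.1 kJ
+55.0 = (+74.8) + (-112.1) − x
x = (+55.0 − (-37.3)) / (-1) = -92.3 kJ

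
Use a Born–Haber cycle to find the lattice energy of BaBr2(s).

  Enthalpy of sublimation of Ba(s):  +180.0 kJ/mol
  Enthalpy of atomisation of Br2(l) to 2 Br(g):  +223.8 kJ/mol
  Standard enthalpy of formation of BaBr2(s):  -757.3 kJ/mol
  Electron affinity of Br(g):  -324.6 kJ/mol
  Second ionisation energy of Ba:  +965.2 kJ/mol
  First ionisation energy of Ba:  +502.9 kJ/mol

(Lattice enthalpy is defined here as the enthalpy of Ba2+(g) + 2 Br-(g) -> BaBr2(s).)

ΔHf° = 1·ΔHsub + 1·(ΣIE) + 1·D(Br2) + 2·EA + U
-757.3 = 1·(+180.0) + 1·(+1468.1) + 1·(+223.8) + 2·(-324.6) + U
U = -757.3 − (+1222.7) = -1980.0 kJ/mol

U = -1980.0 kJ/mol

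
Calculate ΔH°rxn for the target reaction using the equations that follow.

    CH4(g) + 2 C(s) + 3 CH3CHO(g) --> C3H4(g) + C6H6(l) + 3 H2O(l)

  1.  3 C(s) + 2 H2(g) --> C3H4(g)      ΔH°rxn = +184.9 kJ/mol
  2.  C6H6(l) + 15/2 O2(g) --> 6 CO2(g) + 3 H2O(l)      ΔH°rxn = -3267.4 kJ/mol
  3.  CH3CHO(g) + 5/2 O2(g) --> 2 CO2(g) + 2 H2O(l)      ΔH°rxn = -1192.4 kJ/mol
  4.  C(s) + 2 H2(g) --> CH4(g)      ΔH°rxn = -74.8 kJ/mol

ΔH°rxn = -50.1 kJ/mol

eq. 1 as written: +184.9 kJ/mol
eq. 2 reversed: +3267.4 kJ/mol
eq. 3 × 3: (3)·(-1192.4) = -3577.2 kJ/mol
eq. 4 reversed: +74.8 kJ/mol
Summing the manipulated equations, ΔH°rxn = (+184.9) + (+3267.4) + (-3577.2) + (+74.8) = -50.1 kJ/mol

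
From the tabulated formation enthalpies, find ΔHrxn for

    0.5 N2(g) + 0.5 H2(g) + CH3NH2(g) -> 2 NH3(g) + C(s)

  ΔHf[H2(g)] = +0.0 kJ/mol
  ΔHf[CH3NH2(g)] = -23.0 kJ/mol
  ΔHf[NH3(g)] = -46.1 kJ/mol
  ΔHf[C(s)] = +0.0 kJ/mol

ΔHrxn = -69.2 kJ/mol

ΔH°rxn = Σ nΔHf°(products) − Σ nΔHf°(reactants).
Products: 2·(-46.1) + 1·(+0.0) = -92.2
Reactants: 1/2·(+0.0) + 1/2·(+0.0) + 1·(-23.0) = -23.0
ΔHrxn = (-92.2) − (-23.0) = -69.2 kJ/mol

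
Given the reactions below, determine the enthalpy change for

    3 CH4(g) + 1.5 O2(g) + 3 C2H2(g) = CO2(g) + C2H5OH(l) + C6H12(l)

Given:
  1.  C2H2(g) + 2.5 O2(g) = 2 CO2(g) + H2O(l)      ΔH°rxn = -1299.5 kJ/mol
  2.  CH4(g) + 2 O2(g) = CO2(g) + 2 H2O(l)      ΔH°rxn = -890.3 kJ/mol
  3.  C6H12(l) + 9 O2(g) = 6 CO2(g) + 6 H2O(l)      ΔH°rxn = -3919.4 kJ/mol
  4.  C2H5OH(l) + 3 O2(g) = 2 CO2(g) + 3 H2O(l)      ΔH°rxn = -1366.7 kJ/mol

eq. 1 × 3 (scale by 3 for the 3 C2H2(g)): (3)·(-1299.5) = -3898.5 kJ/mol
eq. 2 × 3 (×3 to match 3 CH4(g) in the target): (3)·(-890.3) = -2670.9 kJ/mol
eq. 3 reversed (reverse to put C6H12(l) on the product side): +3919.4 kJ/mol
eq. 4 reversed (reverse to put C2H5OH(l) on the product side): +1366.7 kJ/mol
Since enthalpy is a state function, ΔH°rxn = (-3898.5) + (-2670.9) + (+3919.4) + (+1366.7) = -1283.3 kJ/mol

ΔH°rxn = -1283.3 kJ/mol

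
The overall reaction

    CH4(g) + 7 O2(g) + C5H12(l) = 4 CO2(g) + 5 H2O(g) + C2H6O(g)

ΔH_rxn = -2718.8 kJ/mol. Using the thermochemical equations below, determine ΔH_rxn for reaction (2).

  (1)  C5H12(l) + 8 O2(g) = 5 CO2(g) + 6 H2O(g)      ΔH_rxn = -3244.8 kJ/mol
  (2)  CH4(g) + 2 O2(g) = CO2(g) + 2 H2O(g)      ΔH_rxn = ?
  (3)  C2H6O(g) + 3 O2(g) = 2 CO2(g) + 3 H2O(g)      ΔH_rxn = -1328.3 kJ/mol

ΔH_rxn = -802.3 kJ/mol

(1) as written: -3244.8 kJ/mol
(2) as written: contributes x
(3) reversed: +1328.3 kJ/mol
-2718.8 = (-3244.8) + (+1328.3) + x
x = (-2718.8 − (-1916.5)) / (1) = -802.3 kJ/mol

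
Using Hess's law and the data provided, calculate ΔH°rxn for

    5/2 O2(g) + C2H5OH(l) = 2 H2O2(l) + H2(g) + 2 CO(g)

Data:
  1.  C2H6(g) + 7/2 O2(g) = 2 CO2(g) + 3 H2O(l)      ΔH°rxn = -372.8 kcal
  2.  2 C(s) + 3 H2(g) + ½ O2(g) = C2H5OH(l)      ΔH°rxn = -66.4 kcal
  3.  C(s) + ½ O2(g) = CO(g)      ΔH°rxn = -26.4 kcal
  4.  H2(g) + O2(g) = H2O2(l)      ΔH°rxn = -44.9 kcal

eq. 1: not needed.
eq. 2 reversed: +66.4 kcal
eq. 3 × 2: (2)·(-26.4) = -52.8 kcal
eq. 4 × 2: (2)·(-44.9) = -89.8 kcal
ΔH°rxn = (-1)·(-66.4) + (2)·(-26.4) + (2)·(-44.9) = -76.2 kcal

ΔH°rxn = -76.2 kcal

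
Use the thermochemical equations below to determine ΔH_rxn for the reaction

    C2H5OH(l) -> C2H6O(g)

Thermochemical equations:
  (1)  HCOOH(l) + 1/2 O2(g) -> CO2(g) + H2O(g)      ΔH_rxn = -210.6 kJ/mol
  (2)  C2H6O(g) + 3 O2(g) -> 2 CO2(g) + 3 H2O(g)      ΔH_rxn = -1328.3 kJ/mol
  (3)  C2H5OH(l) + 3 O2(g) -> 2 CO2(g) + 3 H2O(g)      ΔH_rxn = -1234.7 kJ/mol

(1): not needed (HCOOH(l) appears nowhere else).
(2) reversed (reverse to put C2H6O(g) on the product side): +1328.3 kJ/mol
(3) as written (C2H5OH(l) already on the reactant side): -1234.7 kJ/mol
By Hess's law, ΔH_rxn = (-1)·(-1328.3) + (1)·(-1234.7) = 93.6 kJ/mol

ΔH_rxn = 93.6 kJ/mol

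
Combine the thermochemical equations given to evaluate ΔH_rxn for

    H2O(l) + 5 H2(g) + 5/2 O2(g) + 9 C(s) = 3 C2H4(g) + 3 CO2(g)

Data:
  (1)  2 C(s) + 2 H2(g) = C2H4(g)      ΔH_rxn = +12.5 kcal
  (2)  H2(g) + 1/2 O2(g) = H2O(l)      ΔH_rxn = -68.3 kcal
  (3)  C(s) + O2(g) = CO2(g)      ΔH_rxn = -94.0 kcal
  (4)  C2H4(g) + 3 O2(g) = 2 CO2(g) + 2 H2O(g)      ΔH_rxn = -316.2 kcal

ΔH_rxn = -176.2 kcal

(1) × 3: (3)·(+12.5) = +37.5 kcal
(2) reversed: +68.3 kcal
(3) × 3: (3)·(-94.0) = -282.0 kcal
(4): not needed.
Summing the manipulated equations, ΔH_rxn = (3)·(+12.5) + (-1)·(-68.3) + (3)·(-94.0) = -176.2 kcal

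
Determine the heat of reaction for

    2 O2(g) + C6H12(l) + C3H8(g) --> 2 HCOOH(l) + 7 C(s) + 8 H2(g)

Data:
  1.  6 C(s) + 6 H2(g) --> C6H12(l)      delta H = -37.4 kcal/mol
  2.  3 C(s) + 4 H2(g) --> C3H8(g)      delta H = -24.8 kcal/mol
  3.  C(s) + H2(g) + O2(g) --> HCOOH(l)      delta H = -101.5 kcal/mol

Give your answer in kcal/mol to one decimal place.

eq. 1 reversed: +37.4 kcal/mol
eq. 2 reversed: +24.8 kcal/mol
eq. 3 × 2: (2)·(-101.5) = -203.0 kcal/mol
Since enthalpy is a state function, delta H = (-1)·(-37.4) + (-1)·(-24.8) + (2)·(-101.5) = -140.8 kcal/mol

delta H = -140.8 kcal/mol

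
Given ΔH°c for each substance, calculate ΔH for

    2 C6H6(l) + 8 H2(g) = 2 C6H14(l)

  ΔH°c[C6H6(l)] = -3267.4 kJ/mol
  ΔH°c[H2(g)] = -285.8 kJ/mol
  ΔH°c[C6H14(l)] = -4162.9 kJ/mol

Using ΔH = Σ nΔHc°(reactants) − Σ nΔHc°(products):
= [2·(-3267.4) + 8·(-285.8)] − [2·(-4162.9)]
= -495.4 kJ/mol

ΔH = -495.4 kJ/mol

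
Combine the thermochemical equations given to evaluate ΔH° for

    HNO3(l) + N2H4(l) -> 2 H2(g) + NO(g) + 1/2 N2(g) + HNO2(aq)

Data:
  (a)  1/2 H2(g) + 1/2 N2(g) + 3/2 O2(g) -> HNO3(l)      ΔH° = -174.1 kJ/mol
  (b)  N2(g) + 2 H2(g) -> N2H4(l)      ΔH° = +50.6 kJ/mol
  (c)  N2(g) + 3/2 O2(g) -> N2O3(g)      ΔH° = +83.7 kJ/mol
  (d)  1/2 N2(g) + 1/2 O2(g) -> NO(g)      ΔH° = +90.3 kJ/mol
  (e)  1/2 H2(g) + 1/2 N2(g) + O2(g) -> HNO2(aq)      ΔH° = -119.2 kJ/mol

ΔH° = 94.6 kJ/mol

(a) reversed: +174.1 kJ/mol
(b) reversed: -50.6 kJ/mol
(c): not needed.
(d) as written: +90.3 kJ/mol
(e) as written: -119.2 kJ/mol
ΔH° = (+174.1) + (-50.6) + (+90.3) + (-119.2) = 94.6 kJ/mol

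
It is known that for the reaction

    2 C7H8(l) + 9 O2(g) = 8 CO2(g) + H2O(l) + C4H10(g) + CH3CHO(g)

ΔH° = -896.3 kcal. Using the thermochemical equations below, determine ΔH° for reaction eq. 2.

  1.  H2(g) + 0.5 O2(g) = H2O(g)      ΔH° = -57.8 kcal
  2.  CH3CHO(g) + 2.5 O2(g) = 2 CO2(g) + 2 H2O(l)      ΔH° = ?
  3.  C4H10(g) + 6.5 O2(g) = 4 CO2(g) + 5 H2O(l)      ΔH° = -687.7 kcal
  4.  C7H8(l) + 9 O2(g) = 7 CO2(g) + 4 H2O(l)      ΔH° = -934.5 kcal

eq. 1: not needed (H2(g) appears nowhere else).
eq. 2 reversed (reverse to put CH3CHO(g) on the product side): contributes −x
eq. 3 reversed (C4H10(g) must end up as a product): +687.7 kcal
eq. 4 × 2 (scale by 2 for the 2 C7H8(l)): (2)·(-934.5) = -1869.0 kcal
-896.3 = (+687.7) + (-1869.0) − x
x = (-896.3 − (-1181.3)) / (-1) = -285.0 kcal

ΔH° = -285.0 kcal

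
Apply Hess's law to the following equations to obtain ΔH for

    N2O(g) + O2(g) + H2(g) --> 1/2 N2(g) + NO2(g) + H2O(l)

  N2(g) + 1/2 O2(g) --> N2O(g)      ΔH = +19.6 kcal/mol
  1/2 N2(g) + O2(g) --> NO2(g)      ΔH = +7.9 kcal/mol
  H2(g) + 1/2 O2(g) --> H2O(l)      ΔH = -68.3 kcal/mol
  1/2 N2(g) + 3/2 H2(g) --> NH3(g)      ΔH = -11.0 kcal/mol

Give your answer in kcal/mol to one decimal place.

equation 1 reversed: -19.6 kcal/mol
equation 2 as written: +7.9 kcal/mol
equation 3 as written: -68.3 kcal/mol
equation 4: not needed.
By Hess's law, ΔH = (-19.6) + (+7.9) + (-68.3) = -80.0 kcal/mol

ΔH = -80.0 kcal/mol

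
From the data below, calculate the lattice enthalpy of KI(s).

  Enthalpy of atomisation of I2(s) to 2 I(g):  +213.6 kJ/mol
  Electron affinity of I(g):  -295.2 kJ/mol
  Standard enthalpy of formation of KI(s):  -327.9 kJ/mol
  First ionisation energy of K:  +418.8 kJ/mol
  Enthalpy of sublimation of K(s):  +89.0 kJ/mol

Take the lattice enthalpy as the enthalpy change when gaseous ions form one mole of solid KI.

ΔHf° = 1·ΔHsub + 1·(ΣIE) + 1/2·D(I2) + 1·EA + U
-327.9 = 1·(+89.0) + 1·(+418.8) + 1/2·(+213.6) + 1·(-295.2) + U
U = -327.9 − (+319.4) = -647.3 kJ/mol

U = -647.3 kJ/mol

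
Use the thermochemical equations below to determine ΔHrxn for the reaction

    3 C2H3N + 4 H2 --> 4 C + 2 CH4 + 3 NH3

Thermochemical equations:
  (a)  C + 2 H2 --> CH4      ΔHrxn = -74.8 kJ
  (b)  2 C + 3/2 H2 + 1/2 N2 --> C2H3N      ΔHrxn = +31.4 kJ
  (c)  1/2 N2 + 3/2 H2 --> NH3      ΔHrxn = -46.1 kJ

(a) × 2 (×2 to match 2 CH4 in the target): (2)·(-74.8) = -149.6 kJ
(b) reversed and × 3 (C2H3N must end up as a reactant; ×3 to match 3 C2H3N in the target): (-3)·(+31.4) = -94.2 kJ
(c) × 3 (×3 to match 3 NH3 in the target): (3)·(-46.1) = -138.3 kJ
Summing the manipulated equations, ΔHrxn = (-149.6) + (-94.2) + (-138.3) = -382.1 kJ

ΔHrxn = -382.1 kJ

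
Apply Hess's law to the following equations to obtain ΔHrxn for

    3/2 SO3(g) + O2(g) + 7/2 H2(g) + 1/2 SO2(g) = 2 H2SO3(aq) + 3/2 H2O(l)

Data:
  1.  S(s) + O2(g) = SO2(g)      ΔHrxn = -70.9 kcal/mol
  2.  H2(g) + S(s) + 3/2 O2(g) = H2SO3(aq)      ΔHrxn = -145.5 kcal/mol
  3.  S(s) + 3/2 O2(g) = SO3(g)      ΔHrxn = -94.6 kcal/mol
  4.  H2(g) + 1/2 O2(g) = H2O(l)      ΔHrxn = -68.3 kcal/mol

eq. 1 reversed and × 1/2 (SO2(g) must end up as a reactant; ×1/2 to match 1/2 SO2(g) in the target): (-1/2)·(-70.9) = +35.45 kcal/mol
eq. 2 × 2 (×2 to match 2 H2SO3(aq) in the target): (2)·(-145.5) = -291.0 kcal/mol
eq. 3 reversed and × 3/2 (SO3(g) must end up as a reactant; scale by 3/2 for the 3/2 SO3(g)): (-3/2)·(-94.6) = +141.9 kcal/mol
eq. 4 × 3/2 (×3/2 to match 3/2 H2O(l) in the target): (3/2)·(-68.3) = -102.45 kcal/mol
By Hess's law, ΔHrxn = (+35.45) + (-291.0) + (+141.9) + (-102.45) = -216.1 kcal/mol

ΔHrxn = -216.1 kcal/mol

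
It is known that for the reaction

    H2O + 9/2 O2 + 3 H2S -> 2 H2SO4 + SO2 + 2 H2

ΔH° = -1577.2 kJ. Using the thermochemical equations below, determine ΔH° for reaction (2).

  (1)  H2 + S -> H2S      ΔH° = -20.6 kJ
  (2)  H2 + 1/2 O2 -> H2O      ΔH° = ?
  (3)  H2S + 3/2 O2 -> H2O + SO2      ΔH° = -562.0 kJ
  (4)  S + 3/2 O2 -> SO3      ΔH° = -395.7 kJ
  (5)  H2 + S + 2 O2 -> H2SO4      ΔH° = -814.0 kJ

(1) reversed and × 2: (-2)·(-20.6) = +41.2 kJ
(2) reversed and × 2: contributes −2·x
(3) as written (SO2 already on the product side): -562.0 kJ
(4): not needed (SO3 appears nowhere else).
(5) × 2 (scale by 2 for the 2 H2SO4): (2)·(-814.0) = -1628.0 kJ
-1577.2 = (+41.2) + (-562.0) + (-1628.0) − 2·x
x = (-1577.2 − (-2148.8)) / (-2) = -285.8 kJ

ΔH° = -285.8 kJ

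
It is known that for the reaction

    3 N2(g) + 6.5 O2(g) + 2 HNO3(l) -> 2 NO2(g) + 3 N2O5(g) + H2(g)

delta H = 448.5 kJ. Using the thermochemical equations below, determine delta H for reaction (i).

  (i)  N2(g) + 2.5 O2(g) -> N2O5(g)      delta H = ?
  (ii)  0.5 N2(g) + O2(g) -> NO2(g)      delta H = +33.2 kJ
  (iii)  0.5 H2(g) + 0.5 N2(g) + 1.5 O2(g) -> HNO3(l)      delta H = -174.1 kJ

delta H = 11.3 kJ

(i) × 3: contributes 3·x
(ii) × 2: (2)·(+33.2) = +66.4 kJ
(iii) reversed and × 2: (-2)·(-174.1) = +348.2 kJ
+448.5 = (+66.4) + (+348.2) + 3·x
x = (+448.5 − (+414.6)) / (3) = 11.3 kJ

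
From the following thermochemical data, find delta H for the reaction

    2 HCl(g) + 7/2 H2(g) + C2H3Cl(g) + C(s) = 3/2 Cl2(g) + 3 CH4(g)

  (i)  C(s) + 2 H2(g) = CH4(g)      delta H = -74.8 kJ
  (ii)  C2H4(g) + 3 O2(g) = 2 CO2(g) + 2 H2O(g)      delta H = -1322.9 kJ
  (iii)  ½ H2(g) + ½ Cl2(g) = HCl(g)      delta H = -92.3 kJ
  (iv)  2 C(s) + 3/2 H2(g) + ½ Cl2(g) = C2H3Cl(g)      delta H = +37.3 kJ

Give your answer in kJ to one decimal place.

delta H = -77.1 kJ

(i) × 3: (3)·(-74.8) = -224.4 kJ
(ii): not needed.
(iii) reversed and × 2: (-2)·(-92.3) = +184.6 kJ
(iv) reversed: -37.3 kJ
delta H = (3)·(-74.8) + (-2)·(-92.3) + (-1)·(+37.3) = -77.1 kJ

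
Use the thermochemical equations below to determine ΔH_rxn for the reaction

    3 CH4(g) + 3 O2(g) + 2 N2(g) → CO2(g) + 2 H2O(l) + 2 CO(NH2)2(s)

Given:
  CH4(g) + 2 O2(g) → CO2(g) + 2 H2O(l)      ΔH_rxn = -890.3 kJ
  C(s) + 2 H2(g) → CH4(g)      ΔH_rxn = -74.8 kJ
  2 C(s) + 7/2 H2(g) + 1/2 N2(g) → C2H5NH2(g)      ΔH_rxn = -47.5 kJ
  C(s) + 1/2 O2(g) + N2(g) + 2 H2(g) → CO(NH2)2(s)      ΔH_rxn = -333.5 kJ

ΔH_rxn = -1407.7 kJ

equation 1 as written (CO2(g) already on the product side): -890.3 kJ
equation 2 reversed and × 2: (-2)·(-74.8) = +149.6 kJ
equation 3: not needed (C2H5NH2(g) appears nowhere else).
equation 4 × 2 (×2 to match 2 CO(NH2)2(s) in the target): (2)·(-333.5) = -667.0 kJ
ΔH_rxn = (1)·(-890.3) + (-2)·(-74.8) + (2)·(-333.5) = -1407.7 kJ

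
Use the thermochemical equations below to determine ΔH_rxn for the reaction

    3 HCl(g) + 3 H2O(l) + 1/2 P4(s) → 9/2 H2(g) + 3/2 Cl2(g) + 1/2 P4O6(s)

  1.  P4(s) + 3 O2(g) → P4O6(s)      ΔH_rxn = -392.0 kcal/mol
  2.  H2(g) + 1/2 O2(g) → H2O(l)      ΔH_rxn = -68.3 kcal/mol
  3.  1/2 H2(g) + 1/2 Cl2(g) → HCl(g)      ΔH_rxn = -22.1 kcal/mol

eq. 1 × 1/2 (scale by 1/2 for the 1/2 P4O6(s)): (1/2)·(-392.0) = -196.0 kcal/mol
eq. 2 reversed and × 3 (reverse to put H2O(l) on the reactant side; ×3 to match 3 H2O(l) in the target): (-3)·(-68.3) = +204.9 kcal/mol
eq. 3 reversed and × 3 (HCl(g) must end up as a reactant; scale by 3 for the 3 HCl(g)): (-3)·(-22.1) = +66.3 kcal/mol
ΔH_rxn = (-196.0) + (+204.9) + (+66.3) = 75.2 kcal/mol

ΔH_rxn = 75.2 kcal/mol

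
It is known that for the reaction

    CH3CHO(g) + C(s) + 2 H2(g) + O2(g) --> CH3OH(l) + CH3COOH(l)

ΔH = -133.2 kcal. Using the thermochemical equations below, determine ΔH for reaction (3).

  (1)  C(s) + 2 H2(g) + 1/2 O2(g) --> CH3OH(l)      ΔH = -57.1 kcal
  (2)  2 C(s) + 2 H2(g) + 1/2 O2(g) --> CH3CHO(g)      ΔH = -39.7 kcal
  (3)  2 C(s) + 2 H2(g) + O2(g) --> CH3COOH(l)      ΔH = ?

ΔH = -115.8 kcal

(1) as written (CH3OH(l) already on the product side): -57.1 kcal
(2) reversed (CH3CHO(g) must end up as a reactant): +39.7 kcal
(3) as written (CH3COOH(l) already on the product side): contributes x
-133.2 = (-57.1) + (+39.7) + x
x = (-133.2 − (-17.4)) / (1) = -115.8 kcal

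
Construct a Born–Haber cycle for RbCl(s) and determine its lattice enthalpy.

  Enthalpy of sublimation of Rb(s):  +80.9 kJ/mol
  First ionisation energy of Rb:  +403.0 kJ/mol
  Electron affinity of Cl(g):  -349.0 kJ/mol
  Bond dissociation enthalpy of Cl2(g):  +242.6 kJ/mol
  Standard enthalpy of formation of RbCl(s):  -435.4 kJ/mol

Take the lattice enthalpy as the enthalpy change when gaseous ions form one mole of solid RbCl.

ΔHf° = 1·ΔHsub + 1·(ΣIE) + 1/2·D(Cl2) + 1·EA + U
-435.4 = 1·(+80.9) + 1·(+403.0) + 1/2·(+242.6) + 1·(-349.0) + U
U = -435.4 − (+256.2) = -691.6 kJ/mol

U = -691.6 kJ/mol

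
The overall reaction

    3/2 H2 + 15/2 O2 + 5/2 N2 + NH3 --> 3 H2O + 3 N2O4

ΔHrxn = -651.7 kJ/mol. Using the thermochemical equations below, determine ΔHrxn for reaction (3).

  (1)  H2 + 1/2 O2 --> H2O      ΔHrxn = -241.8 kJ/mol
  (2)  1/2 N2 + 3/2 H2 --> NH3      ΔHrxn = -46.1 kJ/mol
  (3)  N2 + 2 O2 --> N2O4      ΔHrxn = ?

ΔHrxn = 9.2 kJ/mol

(1) × 3 (scale by 3 for the 3 H2O): (3)·(-241.8) = -725.4 kJ/mol
(2) reversed (NH3 must end up as a reactant): +46.1 kJ/mol
(3) × 3 (scale by 3 for the 3 N2O4): contributes 3·x
-651.7 = (-725.4) + (+46.1) + 3·x
x = (-651.7 − (-679.3)) / (3) = 9.2 kJ/mol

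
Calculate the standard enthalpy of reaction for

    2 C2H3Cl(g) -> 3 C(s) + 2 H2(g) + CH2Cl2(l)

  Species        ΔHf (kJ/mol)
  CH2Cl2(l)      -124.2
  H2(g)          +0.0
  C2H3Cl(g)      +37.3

ΔH° = -198.8 kJ/mol

Products: 3·(+0.0) + 2·(+0.0) + 1·(-124.2) = -124.2
Reactants: 2·(+37.3) = +74.6
ΔH° = (-124.2) − (+74.6) = -198.8 kJ/mol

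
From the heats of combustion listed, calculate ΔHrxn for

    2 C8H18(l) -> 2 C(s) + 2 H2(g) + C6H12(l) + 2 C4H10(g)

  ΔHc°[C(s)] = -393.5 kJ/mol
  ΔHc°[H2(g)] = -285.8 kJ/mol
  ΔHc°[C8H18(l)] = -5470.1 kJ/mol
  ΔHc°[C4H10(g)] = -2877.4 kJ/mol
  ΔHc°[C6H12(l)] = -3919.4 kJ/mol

ΔHrxn = 92.6 kJ/mol

Using ΔH = Σ nΔHc°(reactants) − Σ nΔHc°(products):
= [2·(-5470.1)] − [2·(-393.5) + 2·(-285.8) + 1·(-3919.4) + 2·(-2877.4)]
= 92.6 kJ/mol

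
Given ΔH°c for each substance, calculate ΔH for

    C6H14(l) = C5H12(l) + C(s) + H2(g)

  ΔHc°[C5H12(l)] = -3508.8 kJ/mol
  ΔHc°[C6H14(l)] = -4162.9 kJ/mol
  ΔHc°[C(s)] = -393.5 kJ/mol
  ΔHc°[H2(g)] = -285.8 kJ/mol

ΔH = 25.2 kJ/mol

Using ΔH = Σ nΔHc°(reactants) − Σ nΔHc°(products):
= [1·(-4162.9)] − [1·(-3508.8) + 1·(-393.5) + 1·(-285.8)]
= 25.2 kJ/mol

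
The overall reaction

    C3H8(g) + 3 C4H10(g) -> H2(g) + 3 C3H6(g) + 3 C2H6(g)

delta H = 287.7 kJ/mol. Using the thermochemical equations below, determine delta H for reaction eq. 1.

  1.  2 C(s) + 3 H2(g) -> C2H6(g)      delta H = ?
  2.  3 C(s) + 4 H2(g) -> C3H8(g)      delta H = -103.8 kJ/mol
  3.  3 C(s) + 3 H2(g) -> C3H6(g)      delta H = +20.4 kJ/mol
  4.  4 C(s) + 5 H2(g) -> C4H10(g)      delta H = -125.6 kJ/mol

delta H = -84.7 kJ/mol

eq. 1 × 3: contributes 3·x
eq. 2 reversed: +103.8 kJ/mol
eq. 3 × 3: (3)·(+20.4) = +61.2 kJ/mol
eq. 4 reversed and × 3: (-3)·(-125.6) = +376.8 kJ/mol
+287.7 = (+103.8) + (+61.2) + (+376.8) + 3·x
x = (+287.7 − (+541.8)) / (3) = -84.7 kJ/mol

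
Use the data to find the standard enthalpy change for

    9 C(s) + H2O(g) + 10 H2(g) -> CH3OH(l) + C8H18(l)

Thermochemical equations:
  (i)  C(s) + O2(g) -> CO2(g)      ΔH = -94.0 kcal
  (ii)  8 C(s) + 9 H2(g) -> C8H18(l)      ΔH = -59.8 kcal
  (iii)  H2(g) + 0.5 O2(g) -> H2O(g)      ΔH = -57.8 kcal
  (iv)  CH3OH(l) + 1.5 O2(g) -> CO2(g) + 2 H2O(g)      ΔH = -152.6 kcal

(i) as written: -94.0 kcal
(ii) as written (C8H18(l) already on the product side): -59.8 kcal
(iii) as written: -57.8 kcal
(iv) reversed (CH3OH(l) must end up as a product): +152.6 kcal
By Hess's law, ΔH = (-94.0) + (-59.8) + (-57.8) + (+152.6) = -59.0 kcal

ΔH = -59.0 kcal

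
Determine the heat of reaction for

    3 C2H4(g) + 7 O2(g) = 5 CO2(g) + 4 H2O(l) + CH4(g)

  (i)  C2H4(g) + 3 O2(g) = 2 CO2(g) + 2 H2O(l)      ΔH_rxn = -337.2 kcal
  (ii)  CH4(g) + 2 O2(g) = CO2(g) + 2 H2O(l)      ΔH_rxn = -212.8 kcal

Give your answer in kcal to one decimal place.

(i) × 3: (3)·(-337.2) = -1011.6 kcal
(ii) reversed: +212.8 kcal
Summing the manipulated equations, ΔH_rxn = (-1011.6) + (+212.8) = -798.8 kcal

ΔH_rxn = -798.8 kcal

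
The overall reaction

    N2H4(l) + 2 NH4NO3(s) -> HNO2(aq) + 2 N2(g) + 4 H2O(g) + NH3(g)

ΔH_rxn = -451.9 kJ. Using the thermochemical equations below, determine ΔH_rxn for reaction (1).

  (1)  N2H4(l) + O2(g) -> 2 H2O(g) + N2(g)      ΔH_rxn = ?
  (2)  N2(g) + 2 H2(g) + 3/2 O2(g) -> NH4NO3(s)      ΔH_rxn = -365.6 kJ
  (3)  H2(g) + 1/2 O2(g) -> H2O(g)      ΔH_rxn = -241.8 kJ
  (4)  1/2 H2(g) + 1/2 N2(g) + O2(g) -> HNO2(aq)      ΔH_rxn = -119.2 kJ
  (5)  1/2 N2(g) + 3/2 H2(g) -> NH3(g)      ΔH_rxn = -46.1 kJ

(1) as written (N2H4(l) already on the reactant side): contributes x
(2) reversed and × 2 (NH4NO3(s) must end up as a reactant; scale by 2 for the 2 NH4NO3(s)): (-2)·(-365.6) = +731.2 kJ
(3) × 2: (2)·(-241.8) = -483.6 kJ
(4) as written (HNO2(aq) already on the product side): -119.2 kJ
(5) as written (NH3(g) already on the product side): -46.1 kJ
-451.9 = (+731.2) + (-483.6) + (-119.2) + (-46.1) + x
x = (-451.9 − (+82.3)) / (1) = -534.2 kJ

ΔH_rxn = -534.2 kJ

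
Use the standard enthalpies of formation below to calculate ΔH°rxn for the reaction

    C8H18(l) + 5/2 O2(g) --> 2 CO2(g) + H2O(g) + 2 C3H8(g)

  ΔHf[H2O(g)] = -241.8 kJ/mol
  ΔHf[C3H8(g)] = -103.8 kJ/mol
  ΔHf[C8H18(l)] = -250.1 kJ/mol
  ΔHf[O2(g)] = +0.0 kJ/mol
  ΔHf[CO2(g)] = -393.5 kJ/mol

Products: 2·(-393.5) + 1·(-241.8) + 2·(-103.8) = -1236.4
Reactants: 1·(-250.1) + 5/2·(+0.0) = -250.1
ΔH°rxn = (-1236.4) − (-250.1) = -986.3 kJ/mol

ΔH°rxn = -986.3 kJ/mol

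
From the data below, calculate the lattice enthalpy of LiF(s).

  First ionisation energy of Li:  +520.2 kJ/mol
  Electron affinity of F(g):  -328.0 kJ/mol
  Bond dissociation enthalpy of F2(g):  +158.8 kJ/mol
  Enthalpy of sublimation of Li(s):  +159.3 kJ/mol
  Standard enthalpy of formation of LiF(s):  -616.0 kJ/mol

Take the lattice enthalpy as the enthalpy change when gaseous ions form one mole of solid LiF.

U = -1046.9 kJ/mol

ΔHf° = 1·ΔHsub + 1·(ΣIE) + 1/2·D(F2) + 1·EA + U
-616.0 = 1·(+159.3) + 1·(+520.2) + 1/2·(+158.8) + 1·(-328.0) + U
U = -616.0 − (+430.9) = -1046.9 kJ/mol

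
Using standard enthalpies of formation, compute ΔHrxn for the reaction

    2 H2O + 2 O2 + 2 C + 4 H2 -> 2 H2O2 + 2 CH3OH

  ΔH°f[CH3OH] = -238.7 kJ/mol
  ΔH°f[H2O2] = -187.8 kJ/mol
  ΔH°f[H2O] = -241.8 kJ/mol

ΔHrxn = -369.4 kJ/mol

Products: 2·(-187.8) + 2·(-238.7) = -853.0
Reactants: 2·(-241.8) + 2·(+0.0) + 2·(+0.0) + 4·(+0.0) = -483.6
ΔHrxn = (-853.0) − (-483.6) = -369.4 kJ/mol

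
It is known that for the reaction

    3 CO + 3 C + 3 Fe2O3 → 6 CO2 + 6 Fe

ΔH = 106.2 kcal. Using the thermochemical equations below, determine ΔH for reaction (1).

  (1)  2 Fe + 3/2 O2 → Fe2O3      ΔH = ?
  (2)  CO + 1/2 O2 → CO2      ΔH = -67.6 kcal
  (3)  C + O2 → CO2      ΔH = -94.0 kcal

ΔH = -197.0 kcal

(1) reversed and × 3: contributes −3·x
(2) × 3: (3)·(-67.6) = -202.8 kcal
(3) × 3: (3)·(-94.0) = -282.0 kcal
+106.2 = (-202.8) + (-282.0) − 3·x
x = (+106.2 − (-484.8)) / (-3) = -197.0 kcal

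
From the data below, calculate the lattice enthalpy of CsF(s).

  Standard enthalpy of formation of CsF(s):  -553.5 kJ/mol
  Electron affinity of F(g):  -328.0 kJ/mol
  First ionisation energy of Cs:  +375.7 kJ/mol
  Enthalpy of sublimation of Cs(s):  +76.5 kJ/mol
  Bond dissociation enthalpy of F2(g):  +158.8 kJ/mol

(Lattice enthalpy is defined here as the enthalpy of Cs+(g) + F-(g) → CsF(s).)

ΔHf° = 1·ΔHsub + 1·(ΣIE) + 1/2·D(F2) + 1·EA + U
-553.5 = 1·(+76.5) + 1·(+375.7) + 1/2·(+158.8) + 1·(-328.0) + U
U = -553.5 − (+203.6) = -757.1 kJ/mol

U = -757.1 kJ/mol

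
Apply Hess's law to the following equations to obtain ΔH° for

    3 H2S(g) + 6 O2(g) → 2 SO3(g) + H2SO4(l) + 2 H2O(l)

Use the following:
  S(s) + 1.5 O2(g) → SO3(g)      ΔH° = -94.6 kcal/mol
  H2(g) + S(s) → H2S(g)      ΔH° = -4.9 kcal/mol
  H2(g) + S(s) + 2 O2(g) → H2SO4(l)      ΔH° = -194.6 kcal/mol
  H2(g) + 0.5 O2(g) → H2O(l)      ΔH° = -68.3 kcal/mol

ΔH° = -505.7 kcal/mol

equation 1 × 2 (scale by 2 for the 2 SO3(g)): (2)·(-94.6) = -189.2 kcal/mol
equation 2 reversed and × 3 (reverse to put H2S(g) on the reactant side; scale by 3 for the 3 H2S(g)): (-3)·(-4.9) = +14.7 kcal/mol
equation 3 as written (H2SO4(l) already on the product side): -194.6 kcal/mol
equation 4 × 2 (×2 to match 2 H2O(l) in the target): (2)·(-68.3) = -136.6 kcal/mol
ΔH° = (-189.2) + (+14.7) + (-194.6) + (-136.6) = -505.7 kcal/mol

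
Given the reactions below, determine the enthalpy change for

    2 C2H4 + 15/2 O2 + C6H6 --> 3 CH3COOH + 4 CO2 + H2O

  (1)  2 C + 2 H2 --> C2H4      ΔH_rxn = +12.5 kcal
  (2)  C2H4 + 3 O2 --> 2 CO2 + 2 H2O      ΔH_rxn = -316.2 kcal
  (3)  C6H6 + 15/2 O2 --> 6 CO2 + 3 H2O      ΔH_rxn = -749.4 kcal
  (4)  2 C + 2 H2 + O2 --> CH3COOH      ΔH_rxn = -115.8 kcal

ΔH_rxn = -818.1 kcal

(1) reversed and × 3: (-3)·(+12.5) = -37.5 kcal
(2) reversed: +316.2 kcal
(3) as written (C6H6 already on the reactant side): -749.4 kcal
(4) × 3 (scale by 3 for the 3 CH3COOH): (3)·(-115.8) = -347.4 kcal
ΔH_rxn = (-37.5) + (+316.2) + (-749.4) + (-347.4) = -818.1 kcal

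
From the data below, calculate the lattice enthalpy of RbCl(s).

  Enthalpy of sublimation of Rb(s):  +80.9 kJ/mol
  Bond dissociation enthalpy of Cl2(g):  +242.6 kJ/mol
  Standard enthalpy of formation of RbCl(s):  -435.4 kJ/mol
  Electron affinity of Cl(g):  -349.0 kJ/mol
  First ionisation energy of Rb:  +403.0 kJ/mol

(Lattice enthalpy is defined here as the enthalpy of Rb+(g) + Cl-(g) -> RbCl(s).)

ΔHf° = 1·ΔHsub + 1·(ΣIE) + 1/2·D(Cl2) + 1·EA + U
-435.4 = 1·(+80.9) + 1·(+403.0) + 1/2·(+242.6) + 1·(-349.0) + U
U = -435.4 − (+256.2) = -691.6 kJ/mol

U = -691.6 kJ/mol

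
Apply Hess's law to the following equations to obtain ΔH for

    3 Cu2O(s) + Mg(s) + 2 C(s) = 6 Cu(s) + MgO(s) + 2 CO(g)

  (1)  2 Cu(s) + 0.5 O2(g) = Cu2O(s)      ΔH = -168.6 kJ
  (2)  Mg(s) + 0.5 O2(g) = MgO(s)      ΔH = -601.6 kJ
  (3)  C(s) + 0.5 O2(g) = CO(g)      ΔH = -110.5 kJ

ΔH = -316.8 kJ

(1) reversed and × 3 (Cu2O(s) must end up as a reactant; ×3 to match 3 Cu2O(s) in the target): (-3)·(-168.6) = +505.8 kJ
(2) as written (MgO(s) already on the product side): -601.6 kJ
(3) × 2 (×2 to match 2 CO(g) in the target): (2)·(-110.5) = -221.0 kJ
By Hess's law, ΔH = (-3)·(-168.6) + (1)·(-601.6) + (2)·(-110.5) = -316.8 kJ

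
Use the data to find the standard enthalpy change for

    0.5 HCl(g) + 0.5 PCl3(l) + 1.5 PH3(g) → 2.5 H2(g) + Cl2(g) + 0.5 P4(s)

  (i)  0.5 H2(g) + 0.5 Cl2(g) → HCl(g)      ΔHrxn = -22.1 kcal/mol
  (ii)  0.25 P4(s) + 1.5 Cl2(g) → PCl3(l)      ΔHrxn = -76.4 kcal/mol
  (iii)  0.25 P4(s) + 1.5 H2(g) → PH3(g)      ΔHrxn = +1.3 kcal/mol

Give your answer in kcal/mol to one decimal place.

(i) reversed and × 1/2: (-1/2)·(-22.1) = +11.05 kcal/mol
(ii) reversed and × 1/2: (-1/2)·(-76.4) = +38.2 kcal/mol
(iii) reversed and × 3/2: (-3/2)·(+1.3) = -1.95 kcal/mol
By Hess's law, ΔHrxn = (-1/2)·(-22.1) + (-1/2)·(-76.4) + (-3/2)·(+1.3) = 47.3 kcal/mol

ΔHrxn = 47.3 kcal/mol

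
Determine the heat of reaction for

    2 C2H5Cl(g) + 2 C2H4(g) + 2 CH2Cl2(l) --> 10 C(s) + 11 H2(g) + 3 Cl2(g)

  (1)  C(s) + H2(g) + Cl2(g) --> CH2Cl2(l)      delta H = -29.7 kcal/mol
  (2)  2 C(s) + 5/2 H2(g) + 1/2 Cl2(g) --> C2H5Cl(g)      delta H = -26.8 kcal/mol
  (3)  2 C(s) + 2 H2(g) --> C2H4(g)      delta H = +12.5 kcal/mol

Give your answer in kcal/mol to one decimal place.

delta H = 88.0 kcal/mol

(1) reversed and × 2: (-2)·(-29.7) = +59.4 kcal/mol
(2) reversed and × 2: (-2)·(-26.8) = +53.6 kcal/mol
(3) reversed and × 2: (-2)·(+12.5) = -25.0 kcal/mol
Combining the equations, delta H = (-2)·(-29.7) + (-2)·(-26.8) + (-2)·(+12.5) = 88.0 kcal/mol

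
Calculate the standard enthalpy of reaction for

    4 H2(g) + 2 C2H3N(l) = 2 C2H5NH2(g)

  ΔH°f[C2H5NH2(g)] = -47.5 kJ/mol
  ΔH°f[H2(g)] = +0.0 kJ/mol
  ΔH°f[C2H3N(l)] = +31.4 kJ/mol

Products: 2·(-47.5) = -95.0
Reactants: 4·(+0.0) + 2·(+31.4) = +62.8
ΔH°rxn = (-95.0) − (+62.8) = -157.8 kJ/mol

ΔH°rxn = -157.8 kJ/mol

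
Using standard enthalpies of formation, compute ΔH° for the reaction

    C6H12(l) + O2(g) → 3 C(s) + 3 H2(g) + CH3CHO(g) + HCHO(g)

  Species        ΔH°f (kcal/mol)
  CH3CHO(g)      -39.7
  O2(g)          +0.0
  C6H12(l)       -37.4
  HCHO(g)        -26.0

ΔH° = -28.3 kcal/mol

ΔH°rxn = Σ nΔHf°(products) − Σ nΔHf°(reactants).
Products: 3·(+0.0) + 3·(+0.0) + 1·(-39.7) + 1·(-26.0) = -65.7
Reactants: 1·(-37.4) + 1·(+0.0) = -37.4
ΔH° = (-65.7) − (-37.4) = -28.3 kcal/mol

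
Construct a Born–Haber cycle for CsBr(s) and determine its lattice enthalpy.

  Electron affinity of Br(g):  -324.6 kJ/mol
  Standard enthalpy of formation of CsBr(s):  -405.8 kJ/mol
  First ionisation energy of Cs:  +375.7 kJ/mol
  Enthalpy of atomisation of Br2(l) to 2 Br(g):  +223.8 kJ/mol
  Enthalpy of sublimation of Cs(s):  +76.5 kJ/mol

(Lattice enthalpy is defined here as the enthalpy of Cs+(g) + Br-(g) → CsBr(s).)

ΔHf° = 1·ΔHsub + 1·(ΣIE) + 1/2·D(Br2) + 1·EA + U
-405.8 = 1·(+76.5) + 1·(+375.7) + 1/2·(+223.8) + 1·(-324.6) + U
U = -405.8 − (+239.5) = -645.3 kJ/mol

U = -645.3 kJ/mol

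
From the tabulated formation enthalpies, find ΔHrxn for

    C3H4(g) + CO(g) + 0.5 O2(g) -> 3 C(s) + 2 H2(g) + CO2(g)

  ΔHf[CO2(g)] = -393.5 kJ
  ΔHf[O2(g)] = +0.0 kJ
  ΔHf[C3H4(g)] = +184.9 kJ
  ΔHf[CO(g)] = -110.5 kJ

ΔH°rxn = Σ nΔHf°(products) − Σ nΔHf°(reactants).
Products: 3·(+0.0) + 2·(+0.0) + 1·(-393.5) = -393.5
Reactants: 1·(+184.9) + 1·(-110.5) + 1/2·(+0.0) = +74.4
ΔHrxn = (-393.5) − (+74.4) = -467.9 kJ

ΔHrxn = -467.9 kJ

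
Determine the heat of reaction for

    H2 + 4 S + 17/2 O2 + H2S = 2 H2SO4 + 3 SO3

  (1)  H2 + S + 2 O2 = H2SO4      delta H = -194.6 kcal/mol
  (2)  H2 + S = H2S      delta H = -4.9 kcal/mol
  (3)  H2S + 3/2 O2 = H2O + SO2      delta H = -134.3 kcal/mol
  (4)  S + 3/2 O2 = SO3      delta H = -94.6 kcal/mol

(1) × 2: (2)·(-194.6) = -389.2 kcal/mol
(2) reversed: +4.9 kcal/mol
(3): not needed.
(4) × 3: (3)·(-94.6) = -283.8 kcal/mol
delta H = (2)·(-194.6) + (-1)·(-4.9) + (3)·(-94.6) = -668.1 kcal/mol

delta H = -668.1 kcal/mol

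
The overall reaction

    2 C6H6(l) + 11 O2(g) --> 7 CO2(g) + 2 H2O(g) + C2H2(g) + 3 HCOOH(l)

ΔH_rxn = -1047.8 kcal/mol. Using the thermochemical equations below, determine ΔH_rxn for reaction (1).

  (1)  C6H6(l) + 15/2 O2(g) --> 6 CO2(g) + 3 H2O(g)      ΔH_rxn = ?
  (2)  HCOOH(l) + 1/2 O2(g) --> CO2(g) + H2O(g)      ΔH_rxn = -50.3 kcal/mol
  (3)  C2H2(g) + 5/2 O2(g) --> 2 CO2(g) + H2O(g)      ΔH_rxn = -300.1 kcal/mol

ΔH_rxn = -749.4 kcal/mol

(1) × 2 (scale by 2 for the 2 C6H6(l)): contributes 2·x
(2) reversed and × 3 (reverse to put HCOOH(l) on the product side; scale by 3 for the 3 HCOOH(l)): (-3)·(-50.3) = +150.9 kcal/mol
(3) reversed (C2H2(g) must end up as a product): +300.1 kcal/mol
-1047.8 = (+150.9) + (+300.1) + 2·x
x = (-1047.8 − (+451.0)) / (2) = -749.4 kcal/mol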